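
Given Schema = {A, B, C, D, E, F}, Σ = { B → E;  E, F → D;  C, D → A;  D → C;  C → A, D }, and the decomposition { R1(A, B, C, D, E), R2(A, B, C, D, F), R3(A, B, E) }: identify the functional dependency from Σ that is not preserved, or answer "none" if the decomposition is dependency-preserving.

Check E, F → D: no single fragment contains all of {D, E, F}, and the restricted closure of {E, F} across the fragments never reaches {D}.
B → E is preserved.
C, D → A is preserved.
D → C is preserved.
C → A, D is preserved.

E, F → D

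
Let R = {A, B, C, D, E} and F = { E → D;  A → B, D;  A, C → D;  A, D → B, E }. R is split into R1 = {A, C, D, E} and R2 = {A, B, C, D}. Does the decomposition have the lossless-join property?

Common attributes: R1 ∩ R2 = {A, C, D}.
Closure of {A, C, D}: A → B, D applies, adding B; A, D → B, E applies, adding E. So (A, C, D)⁺ = {A, B, C, D, E}.
This closure contains every attribute of R1, so R1 ∩ R2 → R1. The join is lossless.

Yes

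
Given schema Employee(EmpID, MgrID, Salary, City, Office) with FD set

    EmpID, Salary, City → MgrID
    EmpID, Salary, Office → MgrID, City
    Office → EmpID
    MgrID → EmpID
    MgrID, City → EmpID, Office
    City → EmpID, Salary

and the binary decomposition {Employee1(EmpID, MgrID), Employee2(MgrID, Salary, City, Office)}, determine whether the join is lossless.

Common attributes: Employee1 ∩ Employee2 = {MgrID}.
Closure of {MgrID}: MgrID → EmpID applies, adding EmpID. So (MgrID)⁺ = {EmpID, MgrID}.
This closure contains every attribute of Employee1, so Employee1 ∩ Employee2 → Employee1. The join is lossless.

Yes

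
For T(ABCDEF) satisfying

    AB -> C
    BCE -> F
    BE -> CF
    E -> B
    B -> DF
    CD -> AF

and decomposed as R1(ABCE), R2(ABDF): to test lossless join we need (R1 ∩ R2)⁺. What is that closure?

ABCDF

R1 ∩ R2 = {AB}.
AB → C applies, adding C
B → DF applies, adding DF
Closure: {ABCDF}.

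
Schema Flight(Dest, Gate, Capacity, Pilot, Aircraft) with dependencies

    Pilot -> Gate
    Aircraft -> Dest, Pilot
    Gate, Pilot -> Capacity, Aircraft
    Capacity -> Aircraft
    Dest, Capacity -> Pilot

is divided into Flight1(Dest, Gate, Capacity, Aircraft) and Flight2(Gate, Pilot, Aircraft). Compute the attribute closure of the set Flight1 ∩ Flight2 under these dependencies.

Flight1 ∩ Flight2 = {Gate, Aircraft}.
Aircraft → Dest, Pilot applies, adding Dest, Pilot
Gate, Pilot → Capacity, Aircraft applies, adding Capacity
Closure: {Dest, Gate, Capacity, Pilot, Aircraft}.

Dest, Gate, Capacity, Pilot, Aircraft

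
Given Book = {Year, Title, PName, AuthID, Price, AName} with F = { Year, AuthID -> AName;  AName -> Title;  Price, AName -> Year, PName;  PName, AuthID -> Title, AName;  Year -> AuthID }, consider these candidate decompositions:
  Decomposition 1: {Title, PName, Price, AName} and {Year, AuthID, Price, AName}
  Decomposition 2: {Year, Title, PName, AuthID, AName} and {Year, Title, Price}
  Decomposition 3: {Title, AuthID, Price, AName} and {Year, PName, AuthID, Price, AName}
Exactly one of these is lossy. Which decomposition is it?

Decomposition 2

Decomposition 1: common = {Price, AName}, closure = {Year, Title, PName, AuthID, Price, AName} → lossless.
Decomposition 2: common = {Year, Title}, closure = {Year, Title, AuthID, AName} → lossy.
Decomposition 3: common = {AuthID, Price, AName}, closure = {Year, Title, PName, AuthID, Price, AName} → lossless.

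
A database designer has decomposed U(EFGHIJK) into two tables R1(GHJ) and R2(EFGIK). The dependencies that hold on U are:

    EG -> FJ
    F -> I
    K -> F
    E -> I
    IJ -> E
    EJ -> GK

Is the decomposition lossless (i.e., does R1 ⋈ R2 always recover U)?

No

Common attributes: R1 ∩ R2 = {G}.
No dependency enlarges {G}, so (G)⁺ = {G}.
The closure contains neither all of R1 = {GHJ} nor all of R2 = {EFGIK}, so the common attributes are not a superkey of either fragment. The join is lossy.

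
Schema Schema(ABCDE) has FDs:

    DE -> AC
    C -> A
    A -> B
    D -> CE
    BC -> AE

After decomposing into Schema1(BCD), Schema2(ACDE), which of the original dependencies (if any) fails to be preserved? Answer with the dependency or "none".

A -> B

Check A → B: no single fragment contains all of {AB}, and the restricted closure of {A} across the fragments never reaches {B}.
DE → AC is preserved.
C → A is preserved.
D → CE is preserved.
BC → AE is preserved.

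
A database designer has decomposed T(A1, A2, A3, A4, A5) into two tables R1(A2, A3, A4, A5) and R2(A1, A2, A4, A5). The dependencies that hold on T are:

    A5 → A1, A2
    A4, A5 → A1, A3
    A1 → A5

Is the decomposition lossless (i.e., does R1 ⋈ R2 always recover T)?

Common attributes: R1 ∩ R2 = {A2, A4, A5}.
Closure of {A2, A4, A5}: A5 → A1, A2 applies, adding A1; A4, A5 → A1, A3 applies, adding A3. So (A2, A4, A5)⁺ = {A1, A2, A3, A4, A5}.
This closure contains every attribute of R1, so R1 ∩ R2 → R1. The join is lossless.

Yes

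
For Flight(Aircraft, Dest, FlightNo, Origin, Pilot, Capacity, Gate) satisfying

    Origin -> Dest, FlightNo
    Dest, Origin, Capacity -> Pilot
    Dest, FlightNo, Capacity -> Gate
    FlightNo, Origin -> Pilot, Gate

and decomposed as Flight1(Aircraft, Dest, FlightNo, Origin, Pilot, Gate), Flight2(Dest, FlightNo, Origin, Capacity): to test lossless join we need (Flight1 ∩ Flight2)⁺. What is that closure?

Dest, FlightNo, Origin, Pilot, Gate

Flight1 ∩ Flight2 = {Dest, FlightNo, Origin}.
FlightNo, Origin → Pilot, Gate applies, adding Pilot, Gate
Closure: {Dest, FlightNo, Origin, Pilot, Gate}.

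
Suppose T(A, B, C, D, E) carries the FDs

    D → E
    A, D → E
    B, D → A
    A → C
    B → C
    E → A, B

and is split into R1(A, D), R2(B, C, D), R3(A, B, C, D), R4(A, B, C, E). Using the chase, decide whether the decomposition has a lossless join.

No

Chase test. Columns are A, B, C, D, E; row i has aⱼ where attribute j ∈ Ri, else bᵢⱼ.
Initial tableau (one row per fragment):
  row 1: a1 b12 b13 a4 b15
  row 2: b21 a2 a3 a4 b25
  row 3: a1 a2 a3 a4 b35
  row 4: a1 a2 a3 b44 a5
Rows 1 and 2 agree on D; apply D→E and equate their E entries.
Rows 1 and 3 agree on D; apply D→E and equate their E entries.
Rows 2 and 3 agree on B, D; apply B, D→A and equate their A entries.
Rows 1 and 2 agree on A; apply A→C and equate their C entries.
Rows 1 and 2 agree on E; apply E→A, B and equate their A, B entries.
No row becomes fully distinguished — the join is lossy.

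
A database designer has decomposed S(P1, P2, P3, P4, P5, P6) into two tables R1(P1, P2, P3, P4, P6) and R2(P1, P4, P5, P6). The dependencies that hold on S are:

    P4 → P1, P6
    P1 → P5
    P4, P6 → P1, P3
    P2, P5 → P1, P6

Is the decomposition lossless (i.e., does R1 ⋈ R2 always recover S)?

Common attributes: R1 ∩ R2 = {P1, P4, P6}.
Closure of {P1, P4, P6}: P1 → P5 applies, adding P5; P4, P6 → P1, P3 applies, adding P3. So (P1, P4, P6)⁺ = {P1, P3, P4, P5, P6}.
This closure contains every attribute of R2, so R1 ∩ R2 → R2. The join is lossless.

Yes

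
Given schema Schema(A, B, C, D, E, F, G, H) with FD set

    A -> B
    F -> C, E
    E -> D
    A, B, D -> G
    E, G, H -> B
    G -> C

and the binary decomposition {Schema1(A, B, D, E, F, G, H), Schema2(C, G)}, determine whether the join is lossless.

Common attributes: Schema1 ∩ Schema2 = {G}.
Closure of {G}: G → C applies, adding C. So (G)⁺ = {C, G}.
This closure contains every attribute of Schema2, so Schema1 ∩ Schema2 → Schema2. The join is lossless.

Yes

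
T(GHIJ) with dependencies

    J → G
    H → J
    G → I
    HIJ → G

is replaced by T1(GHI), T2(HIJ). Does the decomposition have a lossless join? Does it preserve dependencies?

Lossless test: (HI)⁺ = {GHIJ}, which contains all of one fragment — lossless.
Dependency preservation: the restricted closure of {J} across the fragments never reaches {G}, so J → G cannot be enforced without a join — not preserved.

lossless but not dependency-preserving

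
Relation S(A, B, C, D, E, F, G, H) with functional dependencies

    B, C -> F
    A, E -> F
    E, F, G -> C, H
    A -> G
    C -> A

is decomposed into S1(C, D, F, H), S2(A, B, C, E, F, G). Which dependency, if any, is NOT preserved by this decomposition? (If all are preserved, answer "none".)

Check E, F, G → C, H: no single fragment contains all of {C, E, F, G, H}, and the restricted closure of {E, F, G} across the fragments never reaches {C, H}.
B, C → F is preserved.
A, E → F is preserved.
A → G is preserved.
C → A is preserved.

E, F, G -> C, H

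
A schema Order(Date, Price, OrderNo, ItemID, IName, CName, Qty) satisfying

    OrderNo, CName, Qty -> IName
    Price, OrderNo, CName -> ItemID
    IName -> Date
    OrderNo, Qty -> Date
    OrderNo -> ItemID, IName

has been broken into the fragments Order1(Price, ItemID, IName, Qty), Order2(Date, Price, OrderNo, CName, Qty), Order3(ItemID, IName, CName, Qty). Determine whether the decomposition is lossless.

Chase test. Columns are Date, Price, OrderNo, ItemID, IName, CName, Qty; row i has aⱼ where attribute j ∈ Orderi, else bᵢⱼ.
Initial tableau (one row per fragment):
  row 1: b11 a2 b13 a4 a5 b16 a7
  row 2: a1 a2 a3 b24 b25 a6 a7
  row 3: b31 b32 b33 a4 a5 a6 a7
Rows 1 and 3 agree on IName; apply IName→Date and equate their Date entries.
No row becomes fully distinguished — the join is lossy.

No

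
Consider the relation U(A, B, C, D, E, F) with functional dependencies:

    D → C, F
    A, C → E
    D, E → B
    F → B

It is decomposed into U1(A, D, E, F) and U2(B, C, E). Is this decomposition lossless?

No

Common attributes: U1 ∩ U2 = {E}.
No dependency enlarges {E}, so (E)⁺ = {E}.
The closure contains neither all of U1 = {A, D, E, F} nor all of U2 = {B, C, E}, so the common attributes are not a superkey of either fragment. The join is lossy.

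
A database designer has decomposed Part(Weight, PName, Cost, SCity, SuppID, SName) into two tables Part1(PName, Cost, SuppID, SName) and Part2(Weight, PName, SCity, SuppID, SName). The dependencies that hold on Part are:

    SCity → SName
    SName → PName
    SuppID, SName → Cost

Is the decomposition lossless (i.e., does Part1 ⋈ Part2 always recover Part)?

Common attributes: Part1 ∩ Part2 = {PName, SuppID, SName}.
Closure of {PName, SuppID, SName}: SuppID, SName → Cost applies, adding Cost. So (PName, SuppID, SName)⁺ = {PName, Cost, SuppID, SName}.
This closure contains every attribute of Part1, so Part1 ∩ Part2 → Part1. The join is lossless.

Yes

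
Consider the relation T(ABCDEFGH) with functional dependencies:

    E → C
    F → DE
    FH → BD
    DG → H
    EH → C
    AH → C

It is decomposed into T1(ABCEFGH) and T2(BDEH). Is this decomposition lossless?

Common attributes: T1 ∩ T2 = {BEH}.
Closure of {BEH}: E → C applies, adding C. So (BEH)⁺ = {BCEH}.
The closure contains neither all of T1 = {ABCEFGH} nor all of T2 = {BDEH}, so the common attributes are not a superkey of either fragment. The join is lossy.

No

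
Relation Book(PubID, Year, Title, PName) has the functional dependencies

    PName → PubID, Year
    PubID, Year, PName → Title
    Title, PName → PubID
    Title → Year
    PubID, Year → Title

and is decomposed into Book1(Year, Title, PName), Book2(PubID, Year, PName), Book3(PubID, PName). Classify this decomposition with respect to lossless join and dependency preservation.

Lossless test (chase): Rows 1 and 2 agree on PName; apply PName→PubID, Year and equate their PubID, Year entries. Rows 1 and 3 agree on PName; apply PName→PubID, Year and equate their PubID, Year entries. Rows 1 and 2 agree on PubID, Year, PName; apply PubID, Year, PName→Title and equate their Title entries. Rows 1 and 3 agree on PubID, Year, PName; apply PubID, Year, PName→Title and equate their Title entries. Row 1 is now all distinguished symbols — the join is lossless.
Dependency preservation: the restricted closure of {PubID, Year} across the fragments never reaches {Title}, so PubID, Year → Title cannot be enforced without a join — not preserved.

lossless but not dependency-preserving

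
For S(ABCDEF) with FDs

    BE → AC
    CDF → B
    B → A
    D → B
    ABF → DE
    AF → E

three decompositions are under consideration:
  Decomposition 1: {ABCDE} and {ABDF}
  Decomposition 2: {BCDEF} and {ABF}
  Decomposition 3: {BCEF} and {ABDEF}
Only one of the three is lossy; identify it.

Decomposition 1: common = {ABD}, closure = {ABD} → lossy.
Decomposition 2: common = {BF}, closure = {ABCDEF} → lossless.
Decomposition 3: common = {BEF}, closure = {ABCDEF} → lossless.

Decomposition 1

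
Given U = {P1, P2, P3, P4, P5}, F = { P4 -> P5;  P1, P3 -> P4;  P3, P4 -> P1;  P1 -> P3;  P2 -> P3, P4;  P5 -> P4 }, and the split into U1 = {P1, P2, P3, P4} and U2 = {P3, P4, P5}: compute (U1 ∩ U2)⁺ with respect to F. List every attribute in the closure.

U1 ∩ U2 = {P3, P4}.
P4 → P5 applies, adding P5
P3, P4 → P1 applies, adding P1
Closure: {P1, P3, P4, P5}.

P1, P3, P4, P5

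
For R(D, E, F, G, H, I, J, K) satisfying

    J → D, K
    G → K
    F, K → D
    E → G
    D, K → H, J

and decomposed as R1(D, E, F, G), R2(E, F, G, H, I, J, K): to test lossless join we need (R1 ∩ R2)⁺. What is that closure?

D, E, F, G, H, J, K

R1 ∩ R2 = {E, F, G}.
G → K applies, adding K
F, K → D applies, adding D
D, K → H, J applies, adding H, J
Closure: {D, E, F, G, H, J, K}.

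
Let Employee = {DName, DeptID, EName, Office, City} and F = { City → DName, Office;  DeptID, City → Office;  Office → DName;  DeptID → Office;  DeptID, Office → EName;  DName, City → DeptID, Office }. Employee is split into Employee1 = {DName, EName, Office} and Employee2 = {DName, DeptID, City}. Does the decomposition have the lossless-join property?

No

Common attributes: Employee1 ∩ Employee2 = {DName}.
No dependency enlarges {DName}, so (DName)⁺ = {DName}.
The closure contains neither all of Employee1 = {DName, EName, Office} nor all of Employee2 = {DName, DeptID, City}, so the common attributes are not a superkey of either fragment. The join is lossy.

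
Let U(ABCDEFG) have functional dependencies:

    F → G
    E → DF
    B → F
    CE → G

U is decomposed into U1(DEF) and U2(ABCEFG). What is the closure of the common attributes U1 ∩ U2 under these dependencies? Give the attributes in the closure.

DEFG

U1 ∩ U2 = {EF}.
F → G applies, adding G
E → DF applies, adding D
Closure: {DEFG}.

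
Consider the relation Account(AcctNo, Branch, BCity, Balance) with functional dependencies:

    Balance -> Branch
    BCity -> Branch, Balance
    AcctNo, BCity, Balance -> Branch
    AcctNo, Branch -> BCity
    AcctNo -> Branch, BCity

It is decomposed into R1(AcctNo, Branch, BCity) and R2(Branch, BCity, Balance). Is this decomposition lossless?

Common attributes: R1 ∩ R2 = {Branch, BCity}.
Closure of {Branch, BCity}: BCity → Branch, Balance applies, adding Balance. So (Branch, BCity)⁺ = {Branch, BCity, Balance}.
This closure contains every attribute of R2, so R1 ∩ R2 → R2. The join is lossless.

Yes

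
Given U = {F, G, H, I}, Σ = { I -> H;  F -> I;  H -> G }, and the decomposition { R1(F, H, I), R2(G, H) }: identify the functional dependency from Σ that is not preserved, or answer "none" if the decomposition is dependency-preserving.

I → H lies within R1.
F → I lies within R1.
H → G lies within R2.
Every dependency is enforceable on the fragments, so the decomposition is dependency-preserving.

none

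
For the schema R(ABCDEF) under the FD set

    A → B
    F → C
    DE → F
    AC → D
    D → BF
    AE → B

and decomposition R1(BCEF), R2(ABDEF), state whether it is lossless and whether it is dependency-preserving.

lossless but not dependency-preserving

Lossless test: (BEF)⁺ = {BCEF}, which contains all of one fragment — lossless.
Dependency preservation: the restricted closure of {AC} across the fragments never reaches {D}, so AC → D cannot be enforced without a join — not preserved.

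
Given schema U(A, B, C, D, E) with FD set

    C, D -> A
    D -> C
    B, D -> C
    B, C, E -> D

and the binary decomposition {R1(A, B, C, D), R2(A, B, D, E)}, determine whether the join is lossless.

Yes

Common attributes: R1 ∩ R2 = {A, B, D}.
Closure of {A, B, D}: D → C applies, adding C. So (A, B, D)⁺ = {A, B, C, D}.
This closure contains every attribute of R1, so R1 ∩ R2 → R1. The join is lossless.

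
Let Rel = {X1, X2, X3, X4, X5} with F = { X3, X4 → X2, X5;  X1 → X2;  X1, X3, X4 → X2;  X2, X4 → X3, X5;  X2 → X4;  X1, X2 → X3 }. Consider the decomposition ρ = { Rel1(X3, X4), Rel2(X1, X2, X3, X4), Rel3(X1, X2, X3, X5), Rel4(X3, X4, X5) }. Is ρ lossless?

Chase test. Columns are X1, X2, X3, X4, X5; row i has aⱼ where attribute j ∈ Reli, else bᵢⱼ.
Initial tableau (one row per fragment):
  row 1: b11 b12 a3 a4 b15
  row 2: a1 a2 a3 a4 b25
  row 3: a1 a2 a3 b34 a5
  row 4: b41 b42 a3 a4 a5
Rows 1 and 2 agree on X3, X4; apply X3, X4→X2, X5 and equate their X2, X5 entries.
Rows 1 and 4 agree on X3, X4; apply X3, X4→X2, X5 and equate their X2, X5 entries.
Rows 1 and 3 agree on X2; apply X2→X4 and equate their X4 entries.
Row 2 is now all distinguished symbols — the join is lossless.

Yes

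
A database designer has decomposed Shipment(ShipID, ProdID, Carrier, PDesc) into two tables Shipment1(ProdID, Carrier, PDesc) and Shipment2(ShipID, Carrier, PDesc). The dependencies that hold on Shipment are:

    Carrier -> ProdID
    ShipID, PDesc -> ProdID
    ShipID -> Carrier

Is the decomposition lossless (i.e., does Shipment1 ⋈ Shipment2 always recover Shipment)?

Yes

Common attributes: Shipment1 ∩ Shipment2 = {Carrier, PDesc}.
Closure of {Carrier, PDesc}: Carrier → ProdID applies, adding ProdID. So (Carrier, PDesc)⁺ = {ProdID, Carrier, PDesc}.
This closure contains every attribute of Shipment1, so Shipment1 ∩ Shipment2 → Shipment1. The join is lossless.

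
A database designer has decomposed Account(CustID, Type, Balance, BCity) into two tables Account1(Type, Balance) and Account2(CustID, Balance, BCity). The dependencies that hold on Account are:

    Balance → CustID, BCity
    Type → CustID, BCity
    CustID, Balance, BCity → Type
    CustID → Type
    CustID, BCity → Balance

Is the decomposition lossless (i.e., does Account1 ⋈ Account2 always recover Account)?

Yes

Common attributes: Account1 ∩ Account2 = {Balance}.
Closure of {Balance}: Balance → CustID, BCity applies, adding CustID, BCity; CustID, Balance, BCity → Type applies, adding Type. So (Balance)⁺ = {CustID, Type, Balance, BCity}.
This closure contains every attribute of Account1, so Account1 ∩ Account2 → Account1. The join is lossless.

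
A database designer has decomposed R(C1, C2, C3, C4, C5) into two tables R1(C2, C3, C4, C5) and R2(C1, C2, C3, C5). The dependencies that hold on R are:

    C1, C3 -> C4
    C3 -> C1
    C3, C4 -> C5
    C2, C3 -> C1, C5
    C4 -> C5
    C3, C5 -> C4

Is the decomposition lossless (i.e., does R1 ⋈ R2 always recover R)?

Common attributes: R1 ∩ R2 = {C2, C3, C5}.
Closure of {C2, C3, C5}: C3 → C1 applies, adding C1; C3, C5 → C4 applies, adding C4. So (C2, C3, C5)⁺ = {C1, C2, C3, C4, C5}.
This closure contains every attribute of R1, so R1 ∩ R2 → R1. The join is lossless.

Yes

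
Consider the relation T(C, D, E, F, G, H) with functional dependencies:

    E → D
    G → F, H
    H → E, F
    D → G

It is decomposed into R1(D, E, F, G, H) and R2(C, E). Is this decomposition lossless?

Yes

Common attributes: R1 ∩ R2 = {E}.
Closure of {E}: E → D applies, adding D; D → G applies, adding G; G → F, H applies, adding F, H. So (E)⁺ = {D, E, F, G, H}.
This closure contains every attribute of R1, so R1 ∩ R2 → R1. The join is lossless.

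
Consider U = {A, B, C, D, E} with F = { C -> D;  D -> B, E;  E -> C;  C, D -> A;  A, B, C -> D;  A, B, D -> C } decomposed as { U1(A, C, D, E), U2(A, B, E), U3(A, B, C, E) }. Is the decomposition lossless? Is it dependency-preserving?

lossless and dependency-preserving

Lossless test (chase): Rows 1 and 3 agree on C; apply C→D and equate their D entries. Rows 1 and 3 agree on D; apply D→B, E and equate their B, E entries. Rows 1 and 2 agree on E; apply E→C and equate their C entries. Rows 1 and 2 agree on A, B, C; apply A, B, C→D and equate their D entries. Row 1 is now all distinguished symbols — the join is lossless.
Dependency preservation: D → B, E; A, B, C → D; A, B, D → C are not contained in any single fragment, but the restricted closure of each left-hand side across the fragments still reaches the right-hand side; the remaining FDs each lie inside some fragment. All dependencies are preserved.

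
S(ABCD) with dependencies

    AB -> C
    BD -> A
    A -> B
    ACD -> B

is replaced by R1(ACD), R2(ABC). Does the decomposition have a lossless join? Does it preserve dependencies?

Lossless test: (AC)⁺ = {ABC}, which contains all of one fragment — lossless.
Dependency preservation: the restricted closure of {BD} across the fragments never reaches {A}, so BD → A cannot be enforced without a join — not preserved.

lossless but not dependency-preserving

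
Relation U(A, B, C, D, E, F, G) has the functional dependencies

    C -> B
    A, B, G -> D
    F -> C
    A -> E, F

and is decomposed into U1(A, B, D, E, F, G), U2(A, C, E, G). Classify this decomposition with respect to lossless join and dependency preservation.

Lossless test: (A, E, G)⁺ = {A, B, C, D, E, F, G}, which contains all of one fragment — lossless.
Dependency preservation: the restricted closure of {C} across the fragments never reaches {B}, so C → B cannot be enforced without a join — not preserved.

lossless but not dependency-preserving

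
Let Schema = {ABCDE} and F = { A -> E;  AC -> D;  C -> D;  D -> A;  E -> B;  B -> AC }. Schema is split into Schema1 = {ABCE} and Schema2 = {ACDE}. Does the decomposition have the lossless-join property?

Common attributes: Schema1 ∩ Schema2 = {ACE}.
Closure of {ACE}: AC → D applies, adding D; E → B applies, adding B. So (ACE)⁺ = {ABCDE}.
This closure contains every attribute of Schema1, so Schema1 ∩ Schema2 → Schema1. The join is lossless.

Yes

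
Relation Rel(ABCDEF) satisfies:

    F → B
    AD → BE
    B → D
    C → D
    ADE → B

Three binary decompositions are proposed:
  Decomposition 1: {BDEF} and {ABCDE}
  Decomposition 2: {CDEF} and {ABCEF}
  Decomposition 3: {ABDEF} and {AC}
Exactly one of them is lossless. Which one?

Decomposition 2

Decomposition 1: common = {BDE}, closure = {BDE} → lossy.
Decomposition 2: common = {CEF}, closure = {BCDEF} → lossless.
Decomposition 3: common = {A}, closure = {A} → lossy.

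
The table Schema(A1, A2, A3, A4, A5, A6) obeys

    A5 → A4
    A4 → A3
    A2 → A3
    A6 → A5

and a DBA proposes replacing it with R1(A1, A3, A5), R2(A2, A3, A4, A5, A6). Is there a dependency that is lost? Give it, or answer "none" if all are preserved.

none

A5 → A4 lies within R2.
A4 → A3 lies within R2.
A2 → A3 lies within R2.
A6 → A5 lies within R2.
Every dependency is enforceable on the fragments, so the decomposition is dependency-preserving.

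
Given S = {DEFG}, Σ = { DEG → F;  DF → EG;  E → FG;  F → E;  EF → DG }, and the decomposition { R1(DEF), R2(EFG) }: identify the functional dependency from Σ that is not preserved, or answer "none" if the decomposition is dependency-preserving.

none

DEG → F: restricted closure across fragments reaches F.
DF → EG: restricted closure across fragments reaches EG.
E → FG lies within R2.
F → E lies within R1.
EF → DG: restricted closure across fragments reaches DG.
Every dependency is enforceable on the fragments, so the decomposition is dependency-preserving.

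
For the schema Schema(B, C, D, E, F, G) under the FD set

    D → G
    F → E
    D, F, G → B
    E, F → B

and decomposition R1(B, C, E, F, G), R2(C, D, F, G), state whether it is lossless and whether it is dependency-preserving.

Lossless test: (C, F, G)⁺ = {B, C, E, F, G}, which contains all of one fragment — lossless.
Dependency preservation: D, F, G → B is not contained in any single fragment, but the restricted closure of its left-hand side across the fragments still reaches the right-hand side; the remaining FDs each lie inside some fragment. All dependencies are preserved.

lossless and dependency-preserving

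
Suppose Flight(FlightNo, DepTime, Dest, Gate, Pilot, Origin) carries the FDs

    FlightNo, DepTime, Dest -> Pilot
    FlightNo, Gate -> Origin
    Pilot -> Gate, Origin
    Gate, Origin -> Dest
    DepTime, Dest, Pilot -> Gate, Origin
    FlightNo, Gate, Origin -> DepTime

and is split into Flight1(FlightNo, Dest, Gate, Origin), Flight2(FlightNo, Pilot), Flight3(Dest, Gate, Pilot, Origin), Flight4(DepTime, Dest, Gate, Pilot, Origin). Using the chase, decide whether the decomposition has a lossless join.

Chase test. Columns are FlightNo, DepTime, Dest, Gate, Pilot, Origin; row i has aⱼ where attribute j ∈ Flighti, else bᵢⱼ.
Initial tableau (one row per fragment):
  row 1: a1 b12 a3 a4 b15 a6
  row 2: a1 b22 b23 b24 a5 b26
  row 3: b31 b32 a3 a4 a5 a6
  row 4: b41 a2 a3 a4 a5 a6
Rows 2 and 3 agree on Pilot; apply Pilot→Gate, Origin and equate their Gate, Origin entries.
Rows 1 and 2 agree on Gate, Origin; apply Gate, Origin→Dest and equate their Dest entries.
Rows 1 and 2 agree on FlightNo, Gate, Origin; apply FlightNo, Gate, Origin→DepTime and equate their DepTime entries.
Rows 1 and 2 agree on FlightNo, DepTime, Dest; apply FlightNo, DepTime, Dest→Pilot and equate their Pilot entries.
No row becomes fully distinguished — the join is lossy.

No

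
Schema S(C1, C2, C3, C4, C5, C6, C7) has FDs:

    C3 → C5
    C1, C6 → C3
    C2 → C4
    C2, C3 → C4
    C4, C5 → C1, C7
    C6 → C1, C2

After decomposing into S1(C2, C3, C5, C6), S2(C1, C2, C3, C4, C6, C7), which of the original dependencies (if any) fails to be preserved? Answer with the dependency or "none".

C4, C5 → C1, C7

Check C4, C5 → C1, C7: no single fragment contains all of {C1, C4, C5, C7}, and the restricted closure of {C4, C5} across the fragments never reaches {C1, C7}.
C3 → C5 is preserved.
C1, C6 → C3 is preserved.
C2 → C4 is preserved.
C2, C3 → C4 is preserved.
C6 → C1, C2 is preserved.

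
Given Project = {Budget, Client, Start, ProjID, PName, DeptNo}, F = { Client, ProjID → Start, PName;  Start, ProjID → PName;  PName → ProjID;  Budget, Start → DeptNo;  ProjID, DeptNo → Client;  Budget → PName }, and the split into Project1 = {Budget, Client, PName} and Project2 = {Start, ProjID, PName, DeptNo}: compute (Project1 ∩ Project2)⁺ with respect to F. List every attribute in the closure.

ProjID, PName

Project1 ∩ Project2 = {PName}.
PName → ProjID applies, adding ProjID
Closure: {ProjID, PName}.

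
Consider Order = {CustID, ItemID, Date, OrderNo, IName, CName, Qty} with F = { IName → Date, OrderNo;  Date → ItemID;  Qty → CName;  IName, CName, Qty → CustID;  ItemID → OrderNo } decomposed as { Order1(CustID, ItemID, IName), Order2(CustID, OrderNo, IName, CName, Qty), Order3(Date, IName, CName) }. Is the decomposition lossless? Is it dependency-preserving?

lossless but not dependency-preserving

Lossless test (chase): Rows 1 and 2 agree on IName; apply IName→Date, OrderNo and equate their Date, OrderNo entries. Rows 1 and 3 agree on IName; apply IName→Date, OrderNo and equate their Date, OrderNo entries. Rows 1 and 2 agree on Date; apply Date→ItemID and equate their ItemID entries. Rows 1 and 3 agree on Date; apply Date→ItemID and equate their ItemID entries. Row 2 is now all distinguished symbols — the join is lossless.
Dependency preservation: the restricted closure of {Date} across the fragments never reaches {ItemID}, so Date → ItemID cannot be enforced without a join — not preserved.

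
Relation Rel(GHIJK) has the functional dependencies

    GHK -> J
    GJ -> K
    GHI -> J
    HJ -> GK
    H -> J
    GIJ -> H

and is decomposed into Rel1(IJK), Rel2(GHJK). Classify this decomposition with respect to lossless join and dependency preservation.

Lossless test: (JK)⁺ = {JK}, which is a superkey of neither fragment — lossy.
Dependency preservation: the restricted closure of {GIJ} across the fragments never reaches {H}, so GIJ → H cannot be enforced without a join — not preserved.

lossy and not dependency-preserving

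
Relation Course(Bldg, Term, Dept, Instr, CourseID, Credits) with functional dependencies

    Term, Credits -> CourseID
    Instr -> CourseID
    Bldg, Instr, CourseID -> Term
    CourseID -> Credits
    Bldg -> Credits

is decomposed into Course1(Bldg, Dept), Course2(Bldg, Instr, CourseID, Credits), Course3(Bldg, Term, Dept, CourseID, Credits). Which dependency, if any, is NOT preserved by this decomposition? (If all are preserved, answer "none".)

Check Bldg, Instr, CourseID → Term: no single fragment contains all of {Bldg, Term, Instr, CourseID}, and the restricted closure of {Bldg, Instr, CourseID} across the fragments never reaches {Term}.
Term, Credits → CourseID is preserved.
Instr → CourseID is preserved.
CourseID → Credits is preserved.
Bldg → Credits is preserved.

Bldg, Instr, CourseID -> Term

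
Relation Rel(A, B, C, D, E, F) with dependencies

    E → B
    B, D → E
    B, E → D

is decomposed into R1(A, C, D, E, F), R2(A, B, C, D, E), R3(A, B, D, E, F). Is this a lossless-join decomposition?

Chase test. Columns are A, B, C, D, E, F; row i has aⱼ where attribute j ∈ Ri, else bᵢⱼ.
Initial tableau (one row per fragment):
  row 1: a1 b12 a3 a4 a5 a6
  row 2: a1 a2 a3 a4 a5 b26
  row 3: a1 a2 b33 a4 a5 a6
Rows 1 and 2 agree on E; apply E→B and equate their B entries.
Row 1 is now all distinguished symbols — the join is lossless.

Yes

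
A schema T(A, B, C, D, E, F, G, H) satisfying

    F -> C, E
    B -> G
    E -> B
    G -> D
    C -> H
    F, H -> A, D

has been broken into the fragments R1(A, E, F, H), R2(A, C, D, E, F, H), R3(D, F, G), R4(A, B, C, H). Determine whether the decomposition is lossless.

No

Chase test. Columns are A, B, C, D, E, F, G, H; row i has aⱼ where attribute j ∈ Ri, else bᵢⱼ.
Initial tableau (one row per fragment):
  row 1: a1 b12 b13 b14 a5 a6 b17 a8
  row 2: a1 b22 a3 a4 a5 a6 b27 a8
  row 3: b31 b32 b33 a4 b35 a6 a7 b38
  row 4: a1 a2 a3 b44 b45 b46 b47 a8
Rows 1 and 2 agree on F; apply F→C, E and equate their C, E entries.
Rows 1 and 3 agree on F; apply F→C, E and equate their C, E entries.
Rows 1 and 2 agree on E; apply E→B and equate their B entries.
Rows 1 and 3 agree on E; apply E→B and equate their B entries.
Rows 1 and 3 agree on C; apply C→H and equate their H entries.
Rows 1 and 2 agree on F, H; apply F, H→A, D and equate their A, D entries.
Rows 1 and 3 agree on F, H; apply F, H→A, D and equate their A, D entries.
Rows 1 and 2 agree on B; apply B→G and equate their G entries.
Rows 1 and 3 agree on B; apply B→G and equate their G entries.
No row becomes fully distinguished — the join is lossy.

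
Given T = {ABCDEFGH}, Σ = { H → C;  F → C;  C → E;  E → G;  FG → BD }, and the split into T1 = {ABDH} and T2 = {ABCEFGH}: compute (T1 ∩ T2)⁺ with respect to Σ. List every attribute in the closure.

T1 ∩ T2 = {ABH}.
H → C applies, adding C
C → E applies, adding E
E → G applies, adding G
Closure: {ABCEGH}.

ABCEGH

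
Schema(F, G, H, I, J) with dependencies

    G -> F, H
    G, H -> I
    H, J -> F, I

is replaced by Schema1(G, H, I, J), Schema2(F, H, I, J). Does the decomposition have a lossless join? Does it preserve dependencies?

lossless but not dependency-preserving

Lossless test: (H, I, J)⁺ = {F, H, I, J}, which contains all of one fragment — lossless.
Dependency preservation: the restricted closure of {G} across the fragments never reaches {F, H}, so G → F, H cannot be enforced without a join — not preserved.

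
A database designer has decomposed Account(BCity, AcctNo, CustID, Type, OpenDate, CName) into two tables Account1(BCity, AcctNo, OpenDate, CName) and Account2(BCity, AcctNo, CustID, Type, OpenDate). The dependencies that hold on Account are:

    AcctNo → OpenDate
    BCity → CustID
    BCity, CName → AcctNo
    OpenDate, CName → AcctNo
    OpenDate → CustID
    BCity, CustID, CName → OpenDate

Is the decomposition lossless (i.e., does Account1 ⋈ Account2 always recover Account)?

Common attributes: Account1 ∩ Account2 = {BCity, AcctNo, OpenDate}.
Closure of {BCity, AcctNo, OpenDate}: BCity → CustID applies, adding CustID. So (BCity, AcctNo, OpenDate)⁺ = {BCity, AcctNo, CustID, OpenDate}.
The closure contains neither all of Account1 = {BCity, AcctNo, OpenDate, CName} nor all of Account2 = {BCity, AcctNo, CustID, Type, OpenDate}, so the common attributes are not a superkey of either fragment. The join is lossy.

No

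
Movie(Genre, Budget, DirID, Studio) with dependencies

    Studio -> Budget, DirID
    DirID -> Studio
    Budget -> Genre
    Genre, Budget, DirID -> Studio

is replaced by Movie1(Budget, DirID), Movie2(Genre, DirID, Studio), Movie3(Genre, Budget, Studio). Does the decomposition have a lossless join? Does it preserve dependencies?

lossless and dependency-preserving

Lossless test (chase): Rows 2 and 3 agree on Studio; apply Studio→Budget, DirID and equate their Budget, DirID entries. Rows 1 and 2 agree on DirID; apply DirID→Studio and equate their Studio entries. Rows 1 and 2 agree on Budget; apply Budget→Genre and equate their Genre entries. Row 1 is now all distinguished symbols — the join is lossless.
Dependency preservation: Studio → Budget, DirID; Genre, Budget, DirID → Studio are not contained in any single fragment, but the restricted closure of each left-hand side across the fragments still reaches the right-hand side; the remaining FDs each lie inside some fragment. All dependencies are preserved.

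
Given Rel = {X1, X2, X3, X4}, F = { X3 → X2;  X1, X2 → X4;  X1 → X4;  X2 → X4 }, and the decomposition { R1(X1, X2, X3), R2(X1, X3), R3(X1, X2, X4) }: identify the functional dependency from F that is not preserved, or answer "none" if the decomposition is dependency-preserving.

X3 → X2 lies within R1.
X1, X2 → X4 lies within R3.
X1 → X4 lies within R3.
X2 → X4 lies within R3.
Every dependency is enforceable on the fragments, so the decomposition is dependency-preserving.

none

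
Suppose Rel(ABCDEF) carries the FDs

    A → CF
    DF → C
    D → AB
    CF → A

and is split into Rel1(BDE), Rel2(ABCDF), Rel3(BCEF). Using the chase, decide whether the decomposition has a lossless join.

Chase test. Columns are ABCDEF; row i has aⱼ where attribute j ∈ Reli, else bᵢⱼ.
Initial tableau (one row per fragment):
  row 1: b11 a2 b13 a4 a5 b16
  row 2: a1 a2 a3 a4 b25 a6
  row 3: b31 a2 a3 b34 a5 a6
Rows 1 and 2 agree on D; apply D→AB and equate their AB entries.
Rows 2 and 3 agree on CF; apply CF→A and equate their A entries.
Rows 1 and 2 agree on A; apply A→CF and equate their CF entries.
Row 1 is now all distinguished symbols — the join is lossless.

Yes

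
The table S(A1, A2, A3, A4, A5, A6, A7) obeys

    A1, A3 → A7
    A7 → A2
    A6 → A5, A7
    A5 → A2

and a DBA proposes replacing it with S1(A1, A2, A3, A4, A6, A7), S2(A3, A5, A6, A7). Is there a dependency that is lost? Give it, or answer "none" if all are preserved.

A5 → A2

Check A5 → A2: no single fragment contains all of {A2, A5}, and the restricted closure of {A5} across the fragments never reaches {A2}.
A1, A3 → A7 is preserved.
A7 → A2 is preserved.
A6 → A5, A7 is preserved.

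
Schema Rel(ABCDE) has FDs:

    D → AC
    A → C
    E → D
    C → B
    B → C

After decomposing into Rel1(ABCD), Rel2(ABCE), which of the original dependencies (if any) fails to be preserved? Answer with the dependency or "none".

Check E → D: no single fragment contains all of {DE}, and the restricted closure of {E} across the fragments never reaches {D}.
D → AC is preserved.
A → C is preserved.
C → B is preserved.
B → C is preserved.

E → D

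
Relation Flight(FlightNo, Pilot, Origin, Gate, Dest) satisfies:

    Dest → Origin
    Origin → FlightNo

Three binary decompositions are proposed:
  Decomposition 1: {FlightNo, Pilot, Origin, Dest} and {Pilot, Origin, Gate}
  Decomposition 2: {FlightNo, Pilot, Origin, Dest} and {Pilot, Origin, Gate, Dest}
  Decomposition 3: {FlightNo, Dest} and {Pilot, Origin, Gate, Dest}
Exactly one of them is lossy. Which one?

Decomposition 1: common = {Pilot, Origin}, closure = {FlightNo, Pilot, Origin} → lossy.
Decomposition 2: common = {Pilot, Origin, Dest}, closure = {FlightNo, Pilot, Origin, Dest} → lossless.
Decomposition 3: common = {Dest}, closure = {FlightNo, Origin, Dest} → lossless.

Decomposition 1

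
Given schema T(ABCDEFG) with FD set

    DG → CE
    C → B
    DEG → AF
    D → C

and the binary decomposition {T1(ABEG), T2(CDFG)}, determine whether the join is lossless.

Common attributes: T1 ∩ T2 = {G}.
No dependency enlarges {G}, so (G)⁺ = {G}.
The closure contains neither all of T1 = {ABEG} nor all of T2 = {CDFG}, so the common attributes are not a superkey of either fragment. The join is lossy.

No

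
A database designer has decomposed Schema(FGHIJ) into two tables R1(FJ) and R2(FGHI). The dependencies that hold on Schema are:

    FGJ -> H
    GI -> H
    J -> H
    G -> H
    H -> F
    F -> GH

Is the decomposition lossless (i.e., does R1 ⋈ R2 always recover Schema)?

Common attributes: R1 ∩ R2 = {F}.
Closure of {F}: F → GH applies, adding GH. So (F)⁺ = {FGH}.
The closure contains neither all of R1 = {FJ} nor all of R2 = {FGHI}, so the common attributes are not a superkey of either fragment. The join is lossy.

No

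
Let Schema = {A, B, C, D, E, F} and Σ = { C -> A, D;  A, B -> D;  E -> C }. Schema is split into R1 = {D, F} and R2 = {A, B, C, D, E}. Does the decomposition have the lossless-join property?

No

Common attributes: R1 ∩ R2 = {D}.
No dependency enlarges {D}, so (D)⁺ = {D}.
The closure contains neither all of R1 = {D, F} nor all of R2 = {A, B, C, D, E}, so the common attributes are not a superkey of either fragment. The join is lossy.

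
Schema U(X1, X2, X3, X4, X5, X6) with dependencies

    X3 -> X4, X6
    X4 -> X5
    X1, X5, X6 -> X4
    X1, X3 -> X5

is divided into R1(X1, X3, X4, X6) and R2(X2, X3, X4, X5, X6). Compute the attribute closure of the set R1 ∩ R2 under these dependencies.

X3, X4, X5, X6

R1 ∩ R2 = {X3, X4, X6}.
X4 → X5 applies, adding X5
Closure: {X3, X4, X5, X6}.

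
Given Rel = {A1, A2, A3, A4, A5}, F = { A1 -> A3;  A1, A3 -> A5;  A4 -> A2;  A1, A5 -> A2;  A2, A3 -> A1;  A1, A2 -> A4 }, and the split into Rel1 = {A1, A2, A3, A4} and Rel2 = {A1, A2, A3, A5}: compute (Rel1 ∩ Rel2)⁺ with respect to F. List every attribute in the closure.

A1, A2, A3, A4, A5

Rel1 ∩ Rel2 = {A1, A2, A3}.
A1, A3 → A5 applies, adding A5
A1, A2 → A4 applies, adding A4
Closure: {A1, A2, A3, A4, A5}.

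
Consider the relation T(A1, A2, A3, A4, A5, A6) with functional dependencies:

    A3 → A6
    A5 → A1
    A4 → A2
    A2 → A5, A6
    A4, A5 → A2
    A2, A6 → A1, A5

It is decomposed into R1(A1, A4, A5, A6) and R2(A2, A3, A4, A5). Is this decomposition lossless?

Yes

Common attributes: R1 ∩ R2 = {A4, A5}.
Closure of {A4, A5}: A5 → A1 applies, adding A1; A4 → A2 applies, adding A2; A2 → A5, A6 applies, adding A6. So (A4, A5)⁺ = {A1, A2, A4, A5, A6}.
This closure contains every attribute of R1, so R1 ∩ R2 → R1. The join is lossless.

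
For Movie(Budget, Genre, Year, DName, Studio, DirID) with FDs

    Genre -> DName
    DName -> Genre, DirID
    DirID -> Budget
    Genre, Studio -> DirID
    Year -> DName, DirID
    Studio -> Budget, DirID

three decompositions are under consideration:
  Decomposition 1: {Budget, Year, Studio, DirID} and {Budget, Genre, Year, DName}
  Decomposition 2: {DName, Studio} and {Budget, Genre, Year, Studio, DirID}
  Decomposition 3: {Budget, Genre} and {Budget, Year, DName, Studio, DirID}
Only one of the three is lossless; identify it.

Decomposition 1

Decomposition 1: common = {Budget, Year}, closure = {Budget, Genre, Year, DName, DirID} → lossless.
Decomposition 2: common = {Studio}, closure = {Budget, Studio, DirID} → lossy.
Decomposition 3: common = {Budget}, closure = {Budget} → lossy.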